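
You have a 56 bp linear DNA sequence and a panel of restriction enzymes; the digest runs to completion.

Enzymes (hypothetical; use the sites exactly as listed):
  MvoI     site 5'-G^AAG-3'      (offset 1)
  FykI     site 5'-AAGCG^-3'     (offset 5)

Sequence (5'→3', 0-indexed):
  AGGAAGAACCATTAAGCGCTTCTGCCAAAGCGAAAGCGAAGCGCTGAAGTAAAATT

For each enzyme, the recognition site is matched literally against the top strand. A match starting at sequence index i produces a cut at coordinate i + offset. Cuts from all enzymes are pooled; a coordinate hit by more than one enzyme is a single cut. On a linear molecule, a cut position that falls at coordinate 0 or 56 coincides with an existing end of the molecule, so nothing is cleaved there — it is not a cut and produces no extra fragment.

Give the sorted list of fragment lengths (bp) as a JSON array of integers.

Scan for sites:
  MvoI (GAAG, off=1): starts [2, 37, 45] → cuts [3, 38, 46]
  FykI (AAGCG, off=5): starts [13, 27, 33, 38] → cuts [18, 32, 38, 43]

Pooled cuts: [3, 18, 32, 38, 43, 46]

Fragment lengths:
  [0,3): 3 bp
  [3,18): 15 bp
  [18,32): 14 bp
  [32,38): 6 bp
  [38,43): 5 bp
  [43,46): 3 bp
  [46,56): 10 bp

[3,3,5,6,10,14,15]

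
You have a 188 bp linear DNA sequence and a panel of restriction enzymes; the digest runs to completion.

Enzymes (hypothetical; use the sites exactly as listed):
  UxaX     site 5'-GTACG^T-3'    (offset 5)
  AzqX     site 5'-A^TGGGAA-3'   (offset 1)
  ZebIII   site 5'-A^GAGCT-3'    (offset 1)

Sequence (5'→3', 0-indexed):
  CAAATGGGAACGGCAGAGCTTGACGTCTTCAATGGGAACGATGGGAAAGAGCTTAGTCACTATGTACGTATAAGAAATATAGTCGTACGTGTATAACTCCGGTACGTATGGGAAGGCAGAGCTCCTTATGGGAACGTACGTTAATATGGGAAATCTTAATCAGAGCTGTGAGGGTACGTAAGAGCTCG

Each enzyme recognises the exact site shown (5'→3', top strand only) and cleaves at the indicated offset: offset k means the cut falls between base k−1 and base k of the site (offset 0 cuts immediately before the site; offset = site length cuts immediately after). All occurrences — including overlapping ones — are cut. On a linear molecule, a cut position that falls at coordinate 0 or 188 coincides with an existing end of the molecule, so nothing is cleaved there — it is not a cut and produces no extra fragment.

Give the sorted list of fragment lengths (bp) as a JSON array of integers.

[2,3,4,6,7,7,9,10,10,11,12,16,16,17,17,20,21]

Site scan:
  UxaX (GTACGT, off=5): starts [63, 84, 101, 135, 173] → cuts [68, 89, 106, 140, 178]
  AzqX (ATGGGAA, off=1): starts [3, 31, 40, 107, 127, 145] → cuts [4, 32, 41, 108, 128, 146]
  ZebIII (AGAGCT, off=1): starts [14, 47, 117, 161, 180] → cuts [15, 48, 118, 162, 181]

All cut coordinates (distinct, sorted): [4, 15, 32, 41, 48, 68, 89, 106, 108, 118, 128, 140, 146, 162, 178, 181]

Fragments:
  [0,4): 4 bp
  [4,15): 11 bp
  [15,32): 17 bp
  [32,41): 9 bp
  [41,48): 7 bp
  [48,68): 20 bp
  [68,89): 21 bp
  [89,106): 17 bp
  [106,108): 2 bp
  [108,118): 10 bp
  [118,128): 10 bp
  [128,140): 12 bp
  [140,146): 6 bp
  [146,162): 16 bp
  [162,178): 16 bp
  [178,181): 3 bp
  [181,188): 7 bp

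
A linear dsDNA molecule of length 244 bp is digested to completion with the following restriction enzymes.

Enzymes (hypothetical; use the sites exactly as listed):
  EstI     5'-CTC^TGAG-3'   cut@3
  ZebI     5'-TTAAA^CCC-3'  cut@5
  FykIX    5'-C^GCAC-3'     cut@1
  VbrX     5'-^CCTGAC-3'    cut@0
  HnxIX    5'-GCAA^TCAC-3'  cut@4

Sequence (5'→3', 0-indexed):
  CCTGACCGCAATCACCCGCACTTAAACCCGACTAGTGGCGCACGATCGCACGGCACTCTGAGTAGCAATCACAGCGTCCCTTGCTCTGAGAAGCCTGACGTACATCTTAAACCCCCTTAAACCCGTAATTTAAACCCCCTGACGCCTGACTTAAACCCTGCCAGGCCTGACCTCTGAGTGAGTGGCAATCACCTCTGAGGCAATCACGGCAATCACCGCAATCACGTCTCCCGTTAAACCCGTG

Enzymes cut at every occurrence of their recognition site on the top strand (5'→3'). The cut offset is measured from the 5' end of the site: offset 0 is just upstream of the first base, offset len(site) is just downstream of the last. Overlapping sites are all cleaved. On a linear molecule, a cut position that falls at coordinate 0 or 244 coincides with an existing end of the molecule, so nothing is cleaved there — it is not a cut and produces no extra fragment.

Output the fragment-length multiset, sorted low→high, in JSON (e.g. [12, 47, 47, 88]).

Site scan:
  EstI (CTCTGAG, off=3): starts [55, 83, 171, 192] → cuts [58, 86, 174, 195]
  ZebI (TTAAACCC, off=5): starts [21, 106, 116, 129, 150, 233] → cuts [26, 111, 121, 134, 155, 238]
  FykIX (CGCAC, off=1): starts [16, 38, 46] → cuts [17, 39, 47]
  VbrX (CCTGAC, off=0): starts [0, 93, 137, 144, 165] → cuts [93, 137, 144, 165] (position 0 is a terminus of the linear molecule — no cut)
  HnxIX (GCAATCAC, off=4): starts [7, 64, 184, 199, 208, 217] → cuts [11, 68, 188, 203, 212, 221]

Pooled cuts: [11, 17, 26, 39, 47, 58, 68, 86, 93, 111, 121, 134, 137, 144, 155, 165, 174, 188, 195, 203, 212, 221, 238]

Fragment lengths:
  [0,11): 11 bp
  [11,17): 6 bp
  [17,26): 9 bp
  [26,39): 13 bp
  [39,47): 8 bp
  [47,58): 11 bp
  [58,68): 10 bp
  [68,86): 18 bp
  [86,93): 7 bp
  [93,111): 18 bp
  [111,121): 10 bp
  [121,134): 13 bp
  [134,137): 3 bp
  [137,144): 7 bp
  [144,155): 11 bp
  [155,165): 10 bp
  [165,174): 9 bp
  [174,188): 14 bp
  [188,195): 7 bp
  [195,203): 8 bp
  [203,212): 9 bp
  [212,221): 9 bp
  [221,238): 17 bp
  [238,244): 6 bp

[3,6,6,7,7,7,8,8,9,9,9,9,10,10,10,11,11,11,13,13,14,17,18,18]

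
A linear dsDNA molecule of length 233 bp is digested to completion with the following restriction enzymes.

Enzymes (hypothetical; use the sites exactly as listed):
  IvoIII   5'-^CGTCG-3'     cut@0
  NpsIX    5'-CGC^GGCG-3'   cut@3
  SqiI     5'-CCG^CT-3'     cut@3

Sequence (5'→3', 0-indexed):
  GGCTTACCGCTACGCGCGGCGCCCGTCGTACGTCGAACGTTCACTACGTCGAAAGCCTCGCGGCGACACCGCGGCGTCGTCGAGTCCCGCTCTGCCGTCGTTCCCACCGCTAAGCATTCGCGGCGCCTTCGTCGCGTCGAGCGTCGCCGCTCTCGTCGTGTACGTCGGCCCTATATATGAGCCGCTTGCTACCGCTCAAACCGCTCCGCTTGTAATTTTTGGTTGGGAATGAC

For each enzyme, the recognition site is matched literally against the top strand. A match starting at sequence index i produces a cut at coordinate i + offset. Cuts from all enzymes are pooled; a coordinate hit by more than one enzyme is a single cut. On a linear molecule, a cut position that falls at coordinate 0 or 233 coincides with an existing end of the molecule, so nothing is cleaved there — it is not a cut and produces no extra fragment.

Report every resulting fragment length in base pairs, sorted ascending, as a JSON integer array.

Per-enzyme occurrences:
  IvoIII (CGTCG, off=0): starts [23, 30, 46, 74, 77, 95, 129, 134, 141, 153, 162] → cuts [23, 30, 46, 74, 77, 95, 129, 134, 141, 153, 162]
  NpsIX (CGCGGCG, off=3): starts [14, 58, 69, 118] → cuts [17, 61, 72, 121]
  SqiI (CCGCT, off=3): starts [6, 86, 106, 146, 181, 191, 200, 205] → cuts [9, 89, 109, 149, 184, 194, 203, 208]

All cut coordinates (distinct, sorted): [9, 17, 23, 30, 46, 61, 72, 74, 77, 89, 95, 109, 121, 129, 134, 141, 149, 153, 162, 184, 194, 203, 208]

Fragment lengths:
  [0,9): 9 bp
  [9,17): 8 bp
  [17,23): 6 bp
  [23,30): 7 bp
  [30,46): 16 bp
  [46,61): 15 bp
  [61,72): 11 bp
  [72,74): 2 bp
  [74,77): 3 bp
  [77,89): 12 bp
  [89,95): 6 bp
  [95,109): 14 bp
  [109,121): 12 bp
  [121,129): 8 bp
  [129,134): 5 bp
  [134,141): 7 bp
  [141,149): 8 bp
  [149,153): 4 bp
  [153,162): 9 bp
  [162,184): 22 bp
  [184,194): 10 bp
  [194,203): 9 bp
  [203,208): 5 bp
  [208,233): 25 bp

[2,3,4,5,5,6,6,7,7,8,8,8,9,9,9,10,11,12,12,14,15,16,22,25]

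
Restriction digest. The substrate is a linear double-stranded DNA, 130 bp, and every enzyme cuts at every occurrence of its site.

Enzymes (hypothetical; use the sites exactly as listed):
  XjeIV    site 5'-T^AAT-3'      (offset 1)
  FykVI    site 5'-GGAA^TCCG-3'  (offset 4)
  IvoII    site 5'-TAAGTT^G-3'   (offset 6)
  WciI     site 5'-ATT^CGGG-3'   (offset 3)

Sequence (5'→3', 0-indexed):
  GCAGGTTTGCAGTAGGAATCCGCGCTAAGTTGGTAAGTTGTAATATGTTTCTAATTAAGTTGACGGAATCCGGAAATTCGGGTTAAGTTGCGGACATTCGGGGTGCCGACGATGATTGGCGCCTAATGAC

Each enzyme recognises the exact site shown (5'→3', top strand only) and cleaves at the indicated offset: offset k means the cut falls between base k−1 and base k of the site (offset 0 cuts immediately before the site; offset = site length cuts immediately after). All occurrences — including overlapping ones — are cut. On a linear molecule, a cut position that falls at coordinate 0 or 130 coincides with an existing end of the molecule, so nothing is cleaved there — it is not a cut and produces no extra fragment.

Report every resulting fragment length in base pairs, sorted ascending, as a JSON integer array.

Scan for sites:
  XjeIV TAAT/1: at [40, 51, 123] ⇒ [41, 52, 124]
  FykVI GGAATCCG/4: at [14, 64] ⇒ [18, 68]
  IvoII TAAGTTG/6: at [25, 33, 55, 83] ⇒ [31, 39, 61, 89]
  WciI ATTCGGG/3: at [75, 95] ⇒ [78, 98]

Pooled cuts: [18, 31, 39, 41, 52, 61, 68, 78, 89, 98, 124]

Fragment lengths:
  [0,18): 18 bp
  [18,31): 13 bp
  [31,39): 8 bp
  [39,41): 2 bp
  [41,52): 11 bp
  [52,61): 9 bp
  [61,68): 7 bp
  [68,78): 10 bp
  [78,89): 11 bp
  [89,98): 9 bp
  [98,124): 26 bp
  [124,130): 6 bp

[2,6,7,8,9,9,10,11,11,13,18,26]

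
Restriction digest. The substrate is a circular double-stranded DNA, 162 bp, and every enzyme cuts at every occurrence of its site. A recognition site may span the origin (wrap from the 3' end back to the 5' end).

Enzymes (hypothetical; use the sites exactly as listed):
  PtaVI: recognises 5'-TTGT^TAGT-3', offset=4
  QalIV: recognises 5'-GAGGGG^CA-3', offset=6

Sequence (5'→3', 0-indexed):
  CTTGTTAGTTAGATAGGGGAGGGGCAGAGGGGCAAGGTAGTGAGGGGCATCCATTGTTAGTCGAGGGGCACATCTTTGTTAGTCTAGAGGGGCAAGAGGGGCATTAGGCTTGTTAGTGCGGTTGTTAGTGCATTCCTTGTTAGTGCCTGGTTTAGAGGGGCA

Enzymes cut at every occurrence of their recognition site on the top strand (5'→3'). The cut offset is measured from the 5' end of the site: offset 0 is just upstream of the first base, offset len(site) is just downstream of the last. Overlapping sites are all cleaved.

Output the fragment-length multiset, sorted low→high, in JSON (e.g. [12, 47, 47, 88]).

[7,8,9,10,11,11,12,12,13,15,15,19,20]

Per-enzyme occurrences:
  PtaVI TTGTTAGT/4: at [1, 53, 75, 109, 121, 136] ⇒ [5, 57, 79, 113, 125, 140]
  QalIV GAGGGGCA/6: at [18, 26, 41, 62, 86, 95, 154] ⇒ [24, 32, 47, 68, 92, 101, 160]

Pooled cuts: [5, 24, 32, 47, 57, 68, 79, 92, 101, 113, 125, 140, 160]

Fragments:
  5→24: 19 bp
  24→32: 8 bp
  32→47: 15 bp
  47→57: 10 bp
  57→68: 11 bp
  68→79: 11 bp
  79→92: 13 bp
  92→101: 9 bp
  101→113: 12 bp
  113→125: 12 bp
  125→140: 15 bp
  140→160: 20 bp
  160→5 (wrap): 162-160+5 = 7 bp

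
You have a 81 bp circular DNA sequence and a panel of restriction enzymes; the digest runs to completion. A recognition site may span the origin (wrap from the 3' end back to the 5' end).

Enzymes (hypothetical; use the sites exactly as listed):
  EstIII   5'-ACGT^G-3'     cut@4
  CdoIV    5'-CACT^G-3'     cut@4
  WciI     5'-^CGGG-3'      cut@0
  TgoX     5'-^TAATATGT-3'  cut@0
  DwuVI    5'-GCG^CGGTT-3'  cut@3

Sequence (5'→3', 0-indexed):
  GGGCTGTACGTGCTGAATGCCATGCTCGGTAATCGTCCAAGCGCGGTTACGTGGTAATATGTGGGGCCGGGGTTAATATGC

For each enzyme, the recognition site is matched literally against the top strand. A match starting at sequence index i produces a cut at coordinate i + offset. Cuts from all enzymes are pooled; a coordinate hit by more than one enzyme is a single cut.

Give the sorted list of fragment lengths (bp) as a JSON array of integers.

Scan for sites:
  EstIII ACGTG/4: at [7, 48] ⇒ [11, 52]
  CdoIV (CACTG, off=4): no sites
  WciI CGGG/0: at [67, 80] ⇒ [67, 80]
  TgoX TAATATGT/0: at [54] ⇒ [54]
  DwuVI GCGCGGTT/3: at [40] ⇒ [43]

Pooled cuts: [11, 43, 52, 54, 67, 80]

Fragments:
  11→43: 32 bp
  43→52: 9 bp
  52→54: 2 bp
  54→67: 13 bp
  67→80: 13 bp
  80→11 (wrap): 81-80+11 = 12 bp

[2,9,12,13,13,32]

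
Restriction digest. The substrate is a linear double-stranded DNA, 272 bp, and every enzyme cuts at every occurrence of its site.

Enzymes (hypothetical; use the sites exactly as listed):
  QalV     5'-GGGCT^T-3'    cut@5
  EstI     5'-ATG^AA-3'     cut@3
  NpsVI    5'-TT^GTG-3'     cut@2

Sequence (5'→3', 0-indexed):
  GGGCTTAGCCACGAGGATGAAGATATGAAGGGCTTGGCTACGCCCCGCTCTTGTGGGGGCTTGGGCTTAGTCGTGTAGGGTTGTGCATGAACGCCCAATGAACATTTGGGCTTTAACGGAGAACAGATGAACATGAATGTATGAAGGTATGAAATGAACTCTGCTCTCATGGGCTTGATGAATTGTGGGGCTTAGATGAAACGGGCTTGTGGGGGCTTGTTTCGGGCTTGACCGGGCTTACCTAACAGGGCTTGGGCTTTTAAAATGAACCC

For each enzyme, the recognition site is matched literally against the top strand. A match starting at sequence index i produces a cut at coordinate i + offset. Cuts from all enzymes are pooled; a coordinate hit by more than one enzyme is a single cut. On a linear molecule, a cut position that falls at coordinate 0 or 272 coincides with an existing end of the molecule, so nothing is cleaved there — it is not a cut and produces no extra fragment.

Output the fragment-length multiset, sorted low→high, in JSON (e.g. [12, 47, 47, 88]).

Scan for sites:
  QalV (GGGCTT, off=5): starts [0, 29, 56, 62, 107, 170, 187, 202, 212, 223, 233, 247, 253] → cuts [5, 34, 61, 67, 112, 175, 192, 207, 217, 228, 238, 252, 258]
  EstI (ATGAA, off=3): starts [16, 24, 86, 97, 126, 132, 140, 148, 153, 177, 195, 264] → cuts [19, 27, 89, 100, 129, 135, 143, 151, 156, 180, 198, 267]
  NpsVI (TTGTG, off=2): starts [50, 80, 182, 206] → cuts [52, 82, 184, 208]

Pooled cuts: [5, 19, 27, 34, 52, 61, 67, 82, 89, 100, 112, 129, 135, 143, 151, 156, 175, 180, 184, 192, 198, 207, 208, 217, 228, 238, 252, 258, 267]

Fragment lengths:
  [0,5): 5 bp
  [5,19): 14 bp
  [19,27): 8 bp
  [27,34): 7 bp
  [34,52): 18 bp
  [52,61): 9 bp
  [61,67): 6 bp
  [67,82): 15 bp
  [82,89): 7 bp
  [89,100): 11 bp
  [100,112): 12 bp
  [112,129): 17 bp
  [129,135): 6 bp
  [135,143): 8 bp
  [143,151): 8 bp
  [151,156): 5 bp
  [156,175): 19 bp
  [175,180): 5 bp
  [180,184): 4 bp
  [184,192): 8 bp
  [192,198): 6 bp
  [198,207): 9 bp
  [207,208): 1 bp
  [208,217): 9 bp
  [217,228): 11 bp
  [228,238): 10 bp
  [238,252): 14 bp
  [252,258): 6 bp
  [258,267): 9 bp
  [267,272): 5 bp

[1,4,5,5,5,5,6,6,6,6,7,7,8,8,8,8,9,9,9,9,10,11,11,12,14,14,15,17,18,19]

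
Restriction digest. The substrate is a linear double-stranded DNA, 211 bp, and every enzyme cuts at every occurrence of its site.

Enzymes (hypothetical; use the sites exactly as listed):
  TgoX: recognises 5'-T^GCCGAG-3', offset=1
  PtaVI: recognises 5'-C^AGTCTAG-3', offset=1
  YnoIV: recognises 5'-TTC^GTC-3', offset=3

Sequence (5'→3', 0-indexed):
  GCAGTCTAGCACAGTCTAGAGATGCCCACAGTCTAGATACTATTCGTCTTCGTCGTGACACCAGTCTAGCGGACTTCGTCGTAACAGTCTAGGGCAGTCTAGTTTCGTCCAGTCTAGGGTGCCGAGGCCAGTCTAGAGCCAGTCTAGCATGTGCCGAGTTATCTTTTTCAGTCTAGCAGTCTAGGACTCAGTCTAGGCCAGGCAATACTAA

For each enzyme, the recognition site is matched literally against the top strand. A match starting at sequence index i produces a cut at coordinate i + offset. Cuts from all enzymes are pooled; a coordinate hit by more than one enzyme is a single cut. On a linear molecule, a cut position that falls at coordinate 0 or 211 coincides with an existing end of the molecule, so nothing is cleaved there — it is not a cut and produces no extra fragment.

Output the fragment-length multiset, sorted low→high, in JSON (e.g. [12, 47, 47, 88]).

[2,4,6,8,8,9,10,10,10,11,11,11,12,12,15,16,17,17,22]

Per-enzyme occurrences:
  TgoX TGCCGAG/1: at [119, 151] ⇒ [120, 152]
  PtaVI CAGTCTAG/1: at [1, 11, 28, 61, 84, 94, 109, 128, 139, 168, 176, 188] ⇒ [2, 12, 29, 62, 85, 95, 110, 129, 140, 169, 177, 189]
  YnoIV TTCGTC/3: at [42, 48, 74, 103] ⇒ [45, 51, 77, 106]

Pooled cuts: [2, 12, 29, 45, 51, 62, 77, 85, 95, 106, 110, 120, 129, 140, 152, 169, 177, 189]

Fragments:
  [0,2): 2 bp
  [2,12): 10 bp
  [12,29): 17 bp
  [29,45): 16 bp
  [45,51): 6 bp
  [51,62): 11 bp
  [62,77): 15 bp
  [77,85): 8 bp
  [85,95): 10 bp
  [95,106): 11 bp
  [106,110): 4 bp
  [110,120): 10 bp
  [120,129): 9 bp
  [129,140): 11 bp
  [140,152): 12 bp
  [152,169): 17 bp
  [169,177): 8 bp
  [177,189): 12 bp
  [189,211): 22 bp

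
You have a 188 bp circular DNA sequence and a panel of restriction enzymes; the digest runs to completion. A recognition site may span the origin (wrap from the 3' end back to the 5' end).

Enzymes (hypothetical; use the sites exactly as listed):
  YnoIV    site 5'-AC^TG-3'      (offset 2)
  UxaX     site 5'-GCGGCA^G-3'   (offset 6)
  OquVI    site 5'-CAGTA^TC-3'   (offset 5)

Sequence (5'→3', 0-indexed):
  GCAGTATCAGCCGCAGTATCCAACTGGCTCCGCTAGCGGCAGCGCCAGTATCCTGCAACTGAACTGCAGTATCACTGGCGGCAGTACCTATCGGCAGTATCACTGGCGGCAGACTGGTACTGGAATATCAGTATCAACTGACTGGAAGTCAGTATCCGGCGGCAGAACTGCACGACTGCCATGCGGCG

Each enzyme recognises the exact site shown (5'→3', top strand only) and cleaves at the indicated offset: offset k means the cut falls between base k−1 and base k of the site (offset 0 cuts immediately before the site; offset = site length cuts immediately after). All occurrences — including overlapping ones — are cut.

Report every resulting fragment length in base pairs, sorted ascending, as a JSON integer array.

[3,3,4,4,4,4,5,5,6,6,7,8,8,8,9,9,10,12,12,13,15,16,17]

Site scan:
  YnoIV (ACTG, off=2): starts [22, 57, 62, 73, 101, 112, 118, 136, 140, 166, 174] → cuts [24, 59, 64, 75, 103, 114, 120, 138, 142, 168, 176]
  UxaX (GCGGCAG, off=6): starts [35, 77, 105, 158, 185] → cuts [3, 41, 83, 111, 164]
  OquVI (CAGTATC, off=5): starts [1, 13, 45, 66, 94, 128, 149] → cuts [6, 18, 50, 71, 99, 133, 154]

All cut coordinates (distinct, sorted): [3, 6, 18, 24, 41, 50, 59, 64, 71, 75, 83, 99, 103, 111, 114, 120, 133, 138, 142, 154, 164, 168, 176]

Fragments:
  3→6: 3 bp
  6→18: 12 bp
  18→24: 6 bp
  24→41: 17 bp
  41→50: 9 bp
  50→59: 9 bp
  59→64: 5 bp
  64→71: 7 bp
  71→75: 4 bp
  75→83: 8 bp
  83→99: 16 bp
  99→103: 4 bp
  103→111: 8 bp
  111→114: 3 bp
  114→120: 6 bp
  120→133: 13 bp
  133→138: 5 bp
  138→142: 4 bp
  142→154: 12 bp
  154→164: 10 bp
  164→168: 4 bp
  168→176: 8 bp
  176→3 (wrap): 188-176+3 = 15 bp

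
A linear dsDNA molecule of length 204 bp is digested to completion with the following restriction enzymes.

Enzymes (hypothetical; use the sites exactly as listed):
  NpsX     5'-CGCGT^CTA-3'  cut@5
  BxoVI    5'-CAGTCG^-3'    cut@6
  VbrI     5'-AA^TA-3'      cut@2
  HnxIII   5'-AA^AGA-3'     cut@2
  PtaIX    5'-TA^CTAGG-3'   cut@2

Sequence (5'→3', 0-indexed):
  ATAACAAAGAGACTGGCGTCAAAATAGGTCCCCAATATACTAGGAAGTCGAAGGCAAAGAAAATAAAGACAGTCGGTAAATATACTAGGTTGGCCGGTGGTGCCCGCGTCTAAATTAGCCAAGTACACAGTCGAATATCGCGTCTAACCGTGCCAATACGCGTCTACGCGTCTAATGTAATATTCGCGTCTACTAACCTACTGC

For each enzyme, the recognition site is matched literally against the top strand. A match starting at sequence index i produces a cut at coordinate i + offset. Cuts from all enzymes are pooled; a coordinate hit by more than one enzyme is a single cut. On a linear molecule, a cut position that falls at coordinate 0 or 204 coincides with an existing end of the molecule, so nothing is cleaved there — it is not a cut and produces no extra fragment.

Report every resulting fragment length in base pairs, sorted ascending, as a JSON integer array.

Site scan:
  NpsX CGCGTCTA/5: at [104, 138, 158, 166, 184] ⇒ [109, 143, 163, 171, 189]
  BxoVI CAGTCG/6: at [69, 127] ⇒ [75, 133]
  VbrI AATA/2: at [22, 33, 61, 78, 133, 154, 178] ⇒ [24, 35, 63, 80, 135, 156, 180]
  HnxIII AAAGA/2: at [5, 55, 64] ⇒ [7, 57, 66]
  PtaIX TACTAGG/2: at [37, 82] ⇒ [39, 84]

Pooled cuts: [7, 24, 35, 39, 57, 63, 66, 75, 80, 84, 109, 133, 135, 143, 156, 163, 171, 180, 189]

Fragment lengths:
  [0,7): 7 bp
  [7,24): 17 bp
  [24,35): 11 bp
  [35,39): 4 bp
  [39,57): 18 bp
  [57,63): 6 bp
  [63,66): 3 bp
  [66,75): 9 bp
  [75,80): 5 bp
  [80,84): 4 bp
  [84,109): 25 bp
  [109,133): 24 bp
  [133,135): 2 bp
  [135,143): 8 bp
  [143,156): 13 bp
  [156,163): 7 bp
  [163,171): 8 bp
  [171,180): 9 bp
  [180,189): 9 bp
  [189,204): 15 bp

[2,3,4,4,5,6,7,7,8,8,9,9,9,11,13,15,17,18,24,25]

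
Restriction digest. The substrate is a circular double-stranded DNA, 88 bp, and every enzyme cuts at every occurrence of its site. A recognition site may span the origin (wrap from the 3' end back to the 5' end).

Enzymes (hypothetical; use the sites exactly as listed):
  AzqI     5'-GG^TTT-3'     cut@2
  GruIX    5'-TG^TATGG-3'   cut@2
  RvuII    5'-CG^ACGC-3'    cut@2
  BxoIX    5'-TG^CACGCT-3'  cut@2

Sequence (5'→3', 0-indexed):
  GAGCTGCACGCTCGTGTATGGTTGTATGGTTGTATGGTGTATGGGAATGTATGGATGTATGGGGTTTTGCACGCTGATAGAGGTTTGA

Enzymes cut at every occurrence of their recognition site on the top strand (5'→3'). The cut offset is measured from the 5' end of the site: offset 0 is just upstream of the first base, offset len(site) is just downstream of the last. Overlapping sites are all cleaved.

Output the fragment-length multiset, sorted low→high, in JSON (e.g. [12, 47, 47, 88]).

Per-enzyme occurrences:
  AzqI GGTTT/2: at [62, 81] ⇒ [64, 83]
  GruIX TGTATGG/2: at [14, 22, 30, 37, 47, 55] ⇒ [16, 24, 32, 39, 49, 57]
  RvuII (CGACGC, off=2): no sites
  BxoIX TGCACGCT/2: at [4, 67] ⇒ [6, 69]

All cut coordinates (distinct, sorted): [6, 16, 24, 32, 39, 49, 57, 64, 69, 83]

Fragments:
  6→16: 10 bp
  16→24: 8 bp
  24→32: 8 bp
  32→39: 7 bp
  39→49: 10 bp
  49→57: 8 bp
  57→64: 7 bp
  64→69: 5 bp
  69→83: 14 bp
  83→6 (wrap): 88-83+6 = 11 bp

[5,7,7,8,8,8,10,10,11,14]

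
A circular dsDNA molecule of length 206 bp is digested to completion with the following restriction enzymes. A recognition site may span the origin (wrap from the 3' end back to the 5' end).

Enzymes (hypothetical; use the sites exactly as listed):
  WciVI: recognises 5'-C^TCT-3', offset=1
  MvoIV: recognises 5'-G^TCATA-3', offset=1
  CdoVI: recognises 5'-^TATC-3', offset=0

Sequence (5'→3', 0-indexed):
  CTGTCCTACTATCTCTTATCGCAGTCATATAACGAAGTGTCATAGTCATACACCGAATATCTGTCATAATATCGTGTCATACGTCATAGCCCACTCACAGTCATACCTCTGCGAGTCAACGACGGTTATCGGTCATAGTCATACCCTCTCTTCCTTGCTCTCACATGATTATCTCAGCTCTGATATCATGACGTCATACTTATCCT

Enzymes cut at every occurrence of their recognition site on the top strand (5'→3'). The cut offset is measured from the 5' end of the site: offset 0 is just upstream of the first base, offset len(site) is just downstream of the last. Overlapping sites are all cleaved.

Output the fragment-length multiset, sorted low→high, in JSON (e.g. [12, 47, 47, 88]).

Scan for sites:
  WciVI (CTCT, off=1): starts [12, 106, 145, 147, 157, 177, 204] → cuts [13, 107, 146, 148, 158, 178, 205]
  MvoIV (GTCATA, off=1): starts [23, 38, 44, 62, 75, 82, 99, 131, 137, 192] → cuts [24, 39, 45, 63, 76, 83, 100, 132, 138, 193]
  CdoVI (TATC, off=0): starts [9, 16, 57, 69, 126, 169, 183, 200] → cuts [9, 16, 57, 69, 126, 169, 183, 200]

Pooled cuts: [9, 13, 16, 24, 39, 45, 57, 63, 69, 76, 83, 100, 107, 126, 132, 138, 146, 148, 158, 169, 178, 183, 193, 200, 205]

Fragments:
  9→13: 4 bp
  13→16: 3 bp
  16→24: 8 bp
  24→39: 15 bp
  39→45: 6 bp
  45→57: 12 bp
  57→63: 6 bp
  63→69: 6 bp
  69→76: 7 bp
  76→83: 7 bp
  83→100: 17 bp
  100→107: 7 bp
  107→126: 19 bp
  126→132: 6 bp
  132→138: 6 bp
  138→146: 8 bp
  146→148: 2 bp
  148→158: 10 bp
  158→169: 11 bp
  169→178: 9 bp
  178→183: 5 bp
  183→193: 10 bp
  193→200: 7 bp
  200→205: 5 bp
  205→9 (wrap): 206-205+9 = 10 bp

[2,3,4,5,5,6,6,6,6,6,7,7,7,7,8,8,9,10,10,10,11,12,15,17,19]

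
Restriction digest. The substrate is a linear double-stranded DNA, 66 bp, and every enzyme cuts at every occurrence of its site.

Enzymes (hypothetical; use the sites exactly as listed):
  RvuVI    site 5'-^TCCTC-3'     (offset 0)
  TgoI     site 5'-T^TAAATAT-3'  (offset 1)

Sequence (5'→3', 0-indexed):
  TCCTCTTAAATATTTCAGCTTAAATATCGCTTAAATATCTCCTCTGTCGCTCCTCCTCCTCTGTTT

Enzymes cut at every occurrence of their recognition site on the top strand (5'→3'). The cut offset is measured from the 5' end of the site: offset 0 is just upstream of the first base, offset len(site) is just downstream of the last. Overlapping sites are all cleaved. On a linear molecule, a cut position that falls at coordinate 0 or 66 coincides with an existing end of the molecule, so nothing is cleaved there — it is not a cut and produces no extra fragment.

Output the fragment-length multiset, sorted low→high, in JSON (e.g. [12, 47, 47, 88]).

[3,3,6,8,10,11,11,14]

Per-enzyme occurrences:
  RvuVI TCCTC/0: at [0, 39, 50, 53, 56] ⇒ [39, 50, 53, 56] (position 0 is a terminus of the linear molecule — no cut)
  TgoI TTAAATAT/1: at [5, 19, 30] ⇒ [6, 20, 31]

All cut coordinates (distinct, sorted): [6, 20, 31, 39, 50, 53, 56]

Fragments:
  [0,6): 6 bp
  [6,20): 14 bp
  [20,31): 11 bp
  [31,39): 8 bp
  [39,50): 11 bp
  [50,53): 3 bp
  [53,56): 3 bp
  [56,66): 10 bp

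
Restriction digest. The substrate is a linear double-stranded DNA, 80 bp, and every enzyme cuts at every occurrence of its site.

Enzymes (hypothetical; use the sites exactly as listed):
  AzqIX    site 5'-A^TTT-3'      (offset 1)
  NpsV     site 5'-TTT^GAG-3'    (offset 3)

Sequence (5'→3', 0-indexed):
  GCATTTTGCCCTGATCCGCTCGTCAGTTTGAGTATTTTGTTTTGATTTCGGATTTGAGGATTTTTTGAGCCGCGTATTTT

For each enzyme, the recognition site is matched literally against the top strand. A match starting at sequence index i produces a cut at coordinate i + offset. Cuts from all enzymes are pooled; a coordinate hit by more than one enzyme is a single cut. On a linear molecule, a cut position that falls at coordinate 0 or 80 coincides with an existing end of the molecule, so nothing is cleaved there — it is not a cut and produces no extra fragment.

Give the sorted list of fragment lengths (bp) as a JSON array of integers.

[3,3,4,5,5,6,7,10,11,26]

Per-enzyme occurrences:
  AzqIX ATTT/1: at [2, 33, 44, 51, 59, 75] ⇒ [3, 34, 45, 52, 60, 76]
  NpsV TTTGAG/3: at [26, 52, 63] ⇒ [29, 55, 66]

All cut coordinates (distinct, sorted): [3, 29, 34, 45, 52, 55, 60, 66, 76]

Fragment lengths:
  [0,3): 3 bp
  [3,29): 26 bp
  [29,34): 5 bp
  [34,45): 11 bp
  [45,52): 7 bp
  [52,55): 3 bp
  [55,60): 5 bp
  [60,66): 6 bp
  [66,76): 10 bp
  [76,80): 4 bp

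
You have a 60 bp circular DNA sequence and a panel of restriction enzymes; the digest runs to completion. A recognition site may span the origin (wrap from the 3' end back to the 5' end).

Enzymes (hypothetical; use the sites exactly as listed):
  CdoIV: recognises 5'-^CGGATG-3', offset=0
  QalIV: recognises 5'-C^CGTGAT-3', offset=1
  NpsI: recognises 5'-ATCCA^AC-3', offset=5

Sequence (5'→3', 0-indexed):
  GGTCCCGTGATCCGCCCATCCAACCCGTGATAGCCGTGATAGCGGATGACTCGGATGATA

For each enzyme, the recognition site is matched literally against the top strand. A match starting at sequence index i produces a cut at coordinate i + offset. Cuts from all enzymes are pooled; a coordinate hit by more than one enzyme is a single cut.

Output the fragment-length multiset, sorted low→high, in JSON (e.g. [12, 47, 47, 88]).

[3,8,9,9,14,17]

Per-enzyme occurrences:
  CdoIV CGGATG/0: at [42, 51] ⇒ [42, 51]
  QalIV CCGTGAT/1: at [4, 24, 33] ⇒ [5, 25, 34]
  NpsI ATCCAAC/5: at [17] ⇒ [22]

Pooled cuts: [5, 22, 25, 34, 42, 51]

Fragment lengths:
  5→22: 17 bp
  22→25: 3 bp
  25→34: 9 bp
  34→42: 8 bp
  42→51: 9 bp
  51→5 (wrap): 60-51+5 = 14 bp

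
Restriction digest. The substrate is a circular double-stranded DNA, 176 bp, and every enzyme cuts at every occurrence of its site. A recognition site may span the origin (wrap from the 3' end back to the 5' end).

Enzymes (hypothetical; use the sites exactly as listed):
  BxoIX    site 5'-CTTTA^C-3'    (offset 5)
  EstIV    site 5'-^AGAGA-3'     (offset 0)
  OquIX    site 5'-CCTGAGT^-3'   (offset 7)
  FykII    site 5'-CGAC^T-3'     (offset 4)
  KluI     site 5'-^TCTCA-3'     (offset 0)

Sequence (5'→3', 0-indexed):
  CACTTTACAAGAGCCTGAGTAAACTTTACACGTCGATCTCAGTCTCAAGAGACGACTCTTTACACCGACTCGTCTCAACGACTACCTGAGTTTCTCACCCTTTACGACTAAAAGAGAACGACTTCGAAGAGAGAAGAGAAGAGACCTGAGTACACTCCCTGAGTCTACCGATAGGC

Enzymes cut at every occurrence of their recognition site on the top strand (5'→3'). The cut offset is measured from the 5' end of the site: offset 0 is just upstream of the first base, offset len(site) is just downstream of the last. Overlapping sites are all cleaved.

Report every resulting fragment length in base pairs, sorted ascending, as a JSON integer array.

[1,2,3,4,4,5,5,5,5,6,6,7,8,8,9,9,10,10,12,12,13,13,19]

Scan for sites:
  BxoIX (CTTTAC, off=5): starts [2, 23, 57, 99] → cuts [7, 28, 62, 104]
  EstIV (AGAGA, off=0): starts [47, 112, 127, 129, 134, 139] → cuts [47, 112, 127, 129, 134, 139]
  OquIX (CCTGAGT, off=7): starts [13, 84, 144, 157] → cuts [20, 91, 151, 164]
  FykII (CGACT, off=4): starts [52, 65, 78, 104, 118] → cuts [56, 69, 82, 108, 122]
  KluI (TCTCA, off=0): starts [36, 42, 72, 92] → cuts [36, 42, 72, 92]

All cut coordinates (distinct, sorted): [7, 20, 28, 36, 42, 47, 56, 62, 69, 72, 82, 91, 92, 104, 108, 112, 122, 127, 129, 134, 139, 151, 164]

Fragments:
  7→20: 13 bp
  20→28: 8 bp
  28→36: 8 bp
  36→42: 6 bp
  42→47: 5 bp
  47→56: 9 bp
  56→62: 6 bp
  62→69: 7 bp
  69→72: 3 bp
  72→82: 10 bp
  82→91: 9 bp
  91→92: 1 bp
  92→104: 12 bp
  104→108: 4 bp
  108→112: 4 bp
  112→122: 10 bp
  122→127: 5 bp
  127→129: 2 bp
  129→134: 5 bp
  134→139: 5 bp
  139→151: 12 bp
  151→164: 13 bp
  164→7 (wrap): 176-164+7 = 19 bp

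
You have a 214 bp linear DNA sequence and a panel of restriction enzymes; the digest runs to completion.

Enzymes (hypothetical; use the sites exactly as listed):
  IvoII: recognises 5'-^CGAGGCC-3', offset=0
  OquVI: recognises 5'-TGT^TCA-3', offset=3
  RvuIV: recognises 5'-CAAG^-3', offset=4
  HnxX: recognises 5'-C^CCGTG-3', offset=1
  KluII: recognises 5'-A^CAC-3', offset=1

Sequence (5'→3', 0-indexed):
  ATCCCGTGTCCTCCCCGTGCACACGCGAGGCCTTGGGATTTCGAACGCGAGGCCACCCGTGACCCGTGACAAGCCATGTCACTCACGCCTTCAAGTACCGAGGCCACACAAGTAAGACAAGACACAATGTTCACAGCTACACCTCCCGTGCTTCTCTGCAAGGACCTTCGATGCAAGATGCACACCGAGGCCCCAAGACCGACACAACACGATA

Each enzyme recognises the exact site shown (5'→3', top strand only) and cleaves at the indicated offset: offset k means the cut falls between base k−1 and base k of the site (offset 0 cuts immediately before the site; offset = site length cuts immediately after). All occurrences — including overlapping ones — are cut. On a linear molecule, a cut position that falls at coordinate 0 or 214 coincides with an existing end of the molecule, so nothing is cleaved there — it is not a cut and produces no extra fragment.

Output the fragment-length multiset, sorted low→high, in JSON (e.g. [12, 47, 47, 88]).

[1,3,3,3,4,5,5,5,6,6,7,7,7,8,8,9,9,9,10,11,12,15,17,22,22]

Per-enzyme occurrences:
  IvoII (CGAGGCC, off=0): starts [25, 47, 98, 185] → cuts [25, 47, 98, 185]
  OquVI (TGTTCA, off=3): starts [127] → cuts [130]
  RvuIV (CAAG, off=4): starts [69, 91, 108, 117, 158, 173, 193] → cuts [73, 95, 112, 121, 162, 177, 197]
  HnxX (CCCGTG, off=1): starts [2, 13, 55, 62, 144] → cuts [3, 14, 56, 63, 145]
  KluII (ACAC, off=1): starts [20, 105, 121, 138, 181, 201, 206] → cuts [21, 106, 122, 139, 182, 202, 207]

All cut coordinates (distinct, sorted): [3, 14, 21, 25, 47, 56, 63, 73, 95, 98, 106, 112, 121, 122, 130, 139, 145, 162, 177, 182, 185, 197, 202, 207]

Fragments:
  [0,3): 3 bp
  [3,14): 11 bp
  [14,21): 7 bp
  [21,25): 4 bp
  [25,47): 22 bp
  [47,56): 9 bp
  [56,63): 7 bp
  [63,73): 10 bp
  [73,95): 22 bp
  [95,98): 3 bp
  [98,106): 8 bp
  [106,112): 6 bp
  [112,121): 9 bp
  [121,122): 1 bp
  [122,130): 8 bp
  [130,139): 9 bp
  [139,145): 6 bp
  [145,162): 17 bp
  [162,177): 15 bp
  [177,182): 5 bp
  [182,185): 3 bp
  [185,197): 12 bp
  [197,202): 5 bp
  [202,207): 5 bp
  [207,214): 7 bp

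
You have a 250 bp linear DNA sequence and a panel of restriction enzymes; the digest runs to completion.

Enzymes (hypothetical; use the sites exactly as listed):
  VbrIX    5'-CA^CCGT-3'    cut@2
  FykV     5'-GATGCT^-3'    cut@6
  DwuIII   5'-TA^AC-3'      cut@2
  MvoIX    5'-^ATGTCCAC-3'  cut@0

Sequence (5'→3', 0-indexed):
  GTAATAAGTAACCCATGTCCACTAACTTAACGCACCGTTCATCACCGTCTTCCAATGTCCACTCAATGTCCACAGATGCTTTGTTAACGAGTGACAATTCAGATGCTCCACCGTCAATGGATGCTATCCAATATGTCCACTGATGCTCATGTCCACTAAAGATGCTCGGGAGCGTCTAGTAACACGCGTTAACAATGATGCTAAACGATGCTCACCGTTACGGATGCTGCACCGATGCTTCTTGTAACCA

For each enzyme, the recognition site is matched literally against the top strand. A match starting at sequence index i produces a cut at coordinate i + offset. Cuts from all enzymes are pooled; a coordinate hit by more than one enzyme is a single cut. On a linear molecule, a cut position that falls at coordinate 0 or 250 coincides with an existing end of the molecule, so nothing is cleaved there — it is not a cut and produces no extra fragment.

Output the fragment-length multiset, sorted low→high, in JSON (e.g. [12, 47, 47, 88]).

Scan for sites:
  VbrIX CACCGT/2: at [32, 42, 108, 212] ⇒ [34, 44, 110, 214]
  FykV GATGCT/6: at [74, 101, 119, 141, 160, 196, 206, 222, 233] ⇒ [80, 107, 125, 147, 166, 202, 212, 228, 239]
  DwuIII TAAC/2: at [8, 22, 27, 84, 179, 189, 244] ⇒ [10, 24, 29, 86, 181, 191, 246]
  MvoIX ATGTCCAC/0: at [14, 54, 65, 132, 148] ⇒ [14, 54, 65, 132, 148]

Pooled cuts: [10, 14, 24, 29, 34, 44, 54, 65, 80, 86, 107, 110, 125, 132, 147, 148, 166, 181, 191, 202, 212, 214, 228, 239, 246]

Fragment lengths:
  [0,10): 10 bp
  [10,14): 4 bp
  [14,24): 10 bp
  [24,29): 5 bp
  [29,34): 5 bp
  [34,44): 10 bp
  [44,54): 10 bp
  [54,65): 11 bp
  [65,80): 15 bp
  [80,86): 6 bp
  [86,107): 21 bp
  [107,110): 3 bp
  [110,125): 15 bp
  [125,132): 7 bp
  [132,147): 15 bp
  [147,148): 1 bp
  [148,166): 18 bp
  [166,181): 15 bp
  [181,191): 10 bp
  [191,202): 11 bp
  [202,212): 10 bp
  [212,214): 2 bp
  [214,228): 14 bp
  [228,239): 11 bp
  [239,246): 7 bp
  [246,250): 4 bp

[1,2,3,4,4,5,5,6,7,7,10,10,10,10,10,10,11,11,11,14,15,15,15,15,18,21]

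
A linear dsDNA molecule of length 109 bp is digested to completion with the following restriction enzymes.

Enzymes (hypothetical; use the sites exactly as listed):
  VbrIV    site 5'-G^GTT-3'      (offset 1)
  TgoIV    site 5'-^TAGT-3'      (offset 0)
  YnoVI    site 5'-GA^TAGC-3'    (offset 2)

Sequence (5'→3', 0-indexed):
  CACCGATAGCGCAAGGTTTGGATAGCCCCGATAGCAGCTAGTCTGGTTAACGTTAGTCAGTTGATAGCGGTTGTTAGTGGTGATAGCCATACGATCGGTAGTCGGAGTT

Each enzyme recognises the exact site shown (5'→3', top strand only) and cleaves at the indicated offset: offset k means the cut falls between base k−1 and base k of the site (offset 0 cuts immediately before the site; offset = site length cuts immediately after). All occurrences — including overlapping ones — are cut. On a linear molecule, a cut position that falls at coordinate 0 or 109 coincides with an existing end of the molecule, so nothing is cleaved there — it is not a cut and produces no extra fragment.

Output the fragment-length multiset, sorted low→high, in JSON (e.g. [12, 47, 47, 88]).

Scan for sites:
  VbrIV GGTT/1: at [14, 44, 68] ⇒ [15, 45, 69]
  TgoIV TAGT/0: at [38, 53, 74, 98] ⇒ [38, 53, 74, 98]
  YnoVI GATAGC/2: at [4, 20, 29, 62, 81] ⇒ [6, 22, 31, 64, 83]

All cut coordinates (distinct, sorted): [6, 15, 22, 31, 38, 45, 53, 64, 69, 74, 83, 98]

Fragments:
  [0,6): 6 bp
  [6,15): 9 bp
  [15,22): 7 bp
  [22,31): 9 bp
  [31,38): 7 bp
  [38,45): 7 bp
  [45,53): 8 bp
  [53,64): 11 bp
  [64,69): 5 bp
  [69,74): 5 bp
  [74,83): 9 bp
  [83,98): 15 bp
  [98,109): 11 bp

[5,5,6,7,7,7,8,9,9,9,11,11,15]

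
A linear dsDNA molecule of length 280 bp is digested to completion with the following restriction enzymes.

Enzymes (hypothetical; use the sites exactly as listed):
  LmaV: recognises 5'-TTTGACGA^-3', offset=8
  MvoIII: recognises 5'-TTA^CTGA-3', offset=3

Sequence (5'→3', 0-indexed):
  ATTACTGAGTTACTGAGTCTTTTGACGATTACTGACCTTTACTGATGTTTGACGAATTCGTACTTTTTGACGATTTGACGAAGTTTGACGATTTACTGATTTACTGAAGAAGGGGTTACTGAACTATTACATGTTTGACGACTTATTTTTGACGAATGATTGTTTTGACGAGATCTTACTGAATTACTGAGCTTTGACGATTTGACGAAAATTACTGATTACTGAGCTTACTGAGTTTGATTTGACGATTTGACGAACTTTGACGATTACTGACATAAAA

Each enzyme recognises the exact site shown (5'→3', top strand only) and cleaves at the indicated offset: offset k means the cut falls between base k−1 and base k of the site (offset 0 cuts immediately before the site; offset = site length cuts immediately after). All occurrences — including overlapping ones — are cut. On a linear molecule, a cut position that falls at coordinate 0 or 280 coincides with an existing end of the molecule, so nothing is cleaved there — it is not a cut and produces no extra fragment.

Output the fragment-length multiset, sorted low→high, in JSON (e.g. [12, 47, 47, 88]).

Site scan:
  LmaV TTTGACGA/8: at [20, 47, 65, 73, 83, 133, 147, 163, 192, 200, 240, 248, 258] ⇒ [28, 55, 73, 81, 91, 141, 155, 171, 200, 208, 248, 256, 266]
  MvoIII TTACTGA/3: at [1, 9, 28, 38, 92, 100, 115, 175, 183, 211, 218, 227, 266] ⇒ [4, 12, 31, 41, 95, 103, 118, 178, 186, 214, 221, 230, 269]

Pooled cuts: [4, 12, 28, 31, 41, 55, 73, 81, 91, 95, 103, 118, 141, 155, 171, 178, 186, 200, 208, 214, 221, 230, 248, 256, 266, 269]

Fragment lengths:
  [0,4): 4 bp
  [4,12): 8 bp
  [12,28): 16 bp
  [28,31): 3 bp
  [31,41): 10 bp
  [41,55): 14 bp
  [55,73): 18 bp
  [73,81): 8 bp
  [81,91): 10 bp
  [91,95): 4 bp
  [95,103): 8 bp
  [103,118): 15 bp
  [118,141): 23 bp
  [141,155): 14 bp
  [155,171): 16 bp
  [171,178): 7 bp
  [178,186): 8 bp
  [186,200): 14 bp
  [200,208): 8 bp
  [208,214): 6 bp
  [214,221): 7 bp
  [221,230): 9 bp
  [230,248): 18 bp
  [248,256): 8 bp
  [256,266): 10 bp
  [266,269): 3 bp
  [269,280): 11 bp

[3,3,4,4,6,7,7,8,8,8,8,8,8,9,10,10,10,11,14,14,14,15,16,16,18,18,23]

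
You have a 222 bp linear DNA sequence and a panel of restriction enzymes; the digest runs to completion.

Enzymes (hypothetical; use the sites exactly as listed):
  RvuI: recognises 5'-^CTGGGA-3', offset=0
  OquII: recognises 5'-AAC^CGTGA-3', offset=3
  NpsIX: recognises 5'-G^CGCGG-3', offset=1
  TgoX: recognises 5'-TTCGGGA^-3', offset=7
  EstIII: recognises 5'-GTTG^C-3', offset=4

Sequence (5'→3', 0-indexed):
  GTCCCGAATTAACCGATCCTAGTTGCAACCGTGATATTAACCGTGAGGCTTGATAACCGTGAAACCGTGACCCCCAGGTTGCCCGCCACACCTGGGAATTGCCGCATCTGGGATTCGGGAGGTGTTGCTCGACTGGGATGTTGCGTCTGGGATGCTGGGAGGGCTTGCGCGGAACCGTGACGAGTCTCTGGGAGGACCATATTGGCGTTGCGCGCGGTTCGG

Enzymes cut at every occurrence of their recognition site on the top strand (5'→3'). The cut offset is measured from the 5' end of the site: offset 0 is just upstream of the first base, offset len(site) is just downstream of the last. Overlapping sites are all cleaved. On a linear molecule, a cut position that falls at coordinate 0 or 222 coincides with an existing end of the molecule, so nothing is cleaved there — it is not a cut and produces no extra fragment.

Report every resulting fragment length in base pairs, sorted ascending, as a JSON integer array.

[2,3,4,5,7,8,8,8,10,10,11,12,12,13,13,16,16,16,23,25]

Scan for sites:
  RvuI CTGGGA/0: at [91, 107, 132, 146, 154, 187] ⇒ [91, 107, 132, 146, 154, 187]
  OquII AACCGTGA/3: at [26, 38, 54, 62, 172] ⇒ [29, 41, 57, 65, 175]
  NpsIX GCGCGG/1: at [166, 211] ⇒ [167, 212]
  TgoX TTCGGGA/7: at [113] ⇒ [120]
  EstIII GTTGC/4: at [21, 77, 123, 139, 206] ⇒ [25, 81, 127, 143, 210]

All cut coordinates (distinct, sorted): [25, 29, 41, 57, 65, 81, 91, 107, 120, 127, 132, 143, 146, 154, 167, 175, 187, 210, 212]

Fragments:
  [0,25): 25 bp
  [25,29): 4 bp
  [29,41): 12 bp
  [41,57): 16 bp
  [57,65): 8 bp
  [65,81): 16 bp
  [81,91): 10 bp
  [91,107): 16 bp
  [107,120): 13 bp
  [120,127): 7 bp
  [127,132): 5 bp
  [132,143): 11 bp
  [143,146): 3 bp
  [146,154): 8 bp
  [154,167): 13 bp
  [167,175): 8 bp
  [175,187): 12 bp
  [187,210): 23 bp
  [210,212): 2 bp
  [212,222): 10 bp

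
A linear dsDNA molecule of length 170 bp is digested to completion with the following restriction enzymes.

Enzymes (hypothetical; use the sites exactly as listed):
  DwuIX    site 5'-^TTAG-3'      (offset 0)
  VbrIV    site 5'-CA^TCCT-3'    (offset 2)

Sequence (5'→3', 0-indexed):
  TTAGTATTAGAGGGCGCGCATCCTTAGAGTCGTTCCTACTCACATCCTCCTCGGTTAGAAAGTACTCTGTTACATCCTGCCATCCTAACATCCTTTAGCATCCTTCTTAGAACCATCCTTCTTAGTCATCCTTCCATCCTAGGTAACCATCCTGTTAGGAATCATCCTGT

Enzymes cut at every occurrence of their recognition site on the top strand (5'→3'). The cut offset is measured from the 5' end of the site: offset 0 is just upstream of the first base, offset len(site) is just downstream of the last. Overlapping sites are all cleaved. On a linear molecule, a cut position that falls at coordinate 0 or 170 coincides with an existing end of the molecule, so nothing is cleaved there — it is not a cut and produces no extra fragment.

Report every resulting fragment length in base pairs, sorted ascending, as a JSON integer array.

[3,4,5,6,6,6,6,6,7,8,8,8,9,10,10,13,14,20,21]

Per-enzyme occurrences:
  DwuIX TTAG/0: at [0, 6, 23, 54, 94, 106, 121, 154] ⇒ [6, 23, 54, 94, 106, 121, 154] (position 0 is a terminus of the linear molecule — no cut)
  VbrIV CATCCT/2: at [18, 42, 72, 80, 88, 98, 113, 126, 134, 147, 162] ⇒ [20, 44, 74, 82, 90, 100, 115, 128, 136, 149, 164]

All cut coordinates (distinct, sorted): [6, 20, 23, 44, 54, 74, 82, 90, 94, 100, 106, 115, 121, 128, 136, 149, 154, 164]

Fragments:
  [0,6): 6 bp
  [6,20): 14 bp
  [20,23): 3 bp
  [23,44): 21 bp
  [44,54): 10 bp
  [54,74): 20 bp
  [74,82): 8 bp
  [82,90): 8 bp
  [90,94): 4 bp
  [94,100): 6 bp
  [100,106): 6 bp
  [106,115): 9 bp
  [115,121): 6 bp
  [121,128): 7 bp
  [128,136): 8 bp
  [136,149): 13 bp
  [149,154): 5 bp
  [154,164): 10 bp
  [164,170): 6 bp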